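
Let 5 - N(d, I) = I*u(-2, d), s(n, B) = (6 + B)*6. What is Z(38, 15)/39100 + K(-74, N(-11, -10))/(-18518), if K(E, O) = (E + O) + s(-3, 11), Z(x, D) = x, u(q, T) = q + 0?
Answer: 24423/90506725 ≈ 0.00026985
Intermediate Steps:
u(q, T) = q
s(n, B) = 36 + 6*B
N(d, I) = 5 + 2*I (N(d, I) = 5 - I*(-2) = 5 - (-2)*I = 5 + 2*I)
K(E, O) = 102 + E + O (K(E, O) = (E + O) + (36 + 6*11) = (E + O) + (36 + 66) = (E + O) + 102 = 102 + E + O)
Z(38, 15)/39100 + K(-74, N(-11, -10))/(-18518) = 38/39100 + (102 - 74 + (5 + 2*(-10)))/(-18518) = 38*(1/39100) + (102 - 74 + (5 - 20))*(-1/18518) = 19/19550 + (102 - 74 - 15)*(-1/18518) = 19/19550 + 13*(-1/18518) = 19/19550 - 13/18518 = 24423/90506725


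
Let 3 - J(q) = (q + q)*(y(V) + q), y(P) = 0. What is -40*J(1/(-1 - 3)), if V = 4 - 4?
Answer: -115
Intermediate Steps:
V = 0
J(q) = 3 - 2*q² (J(q) = 3 - (q + q)*(0 + q) = 3 - 2*q*q = 3 - 2*q²)
-40*J(1/(-1 - 3)) = -40*(3 - 2/(-1 - 3)²) = -40*(3 - 2*(1/(-4))²) = -40*(3 - 2*(-¼)²) = -40*(3 - 2*1/16) = -40*(3 - ⅛) = -40*23/8 = -115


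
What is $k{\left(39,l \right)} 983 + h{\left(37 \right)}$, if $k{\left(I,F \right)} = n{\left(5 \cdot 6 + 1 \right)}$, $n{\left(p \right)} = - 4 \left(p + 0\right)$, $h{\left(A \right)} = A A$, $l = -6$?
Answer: $-120523$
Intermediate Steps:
$h{\left(A \right)} = A^{2}$
$n{\left(p \right)} = - 4 p$
$k{\left(I,F \right)} = -124$ ($k{\left(I,F \right)} = - 4 \left(5 \cdot 6 + 1\right) = - 4 \left(30 + 1\right) = \left(-4\right) 31 = -124$)
$k{\left(39,l \right)} 983 + h{\left(37 \right)} = \left(-124\right) 983 + 37^{2} = -121892 + 1369 = -120523$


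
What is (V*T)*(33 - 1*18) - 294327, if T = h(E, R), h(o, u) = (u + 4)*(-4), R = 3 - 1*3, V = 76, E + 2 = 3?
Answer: -312567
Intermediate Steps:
E = 1 (E = -2 + 3 = 1)
R = 0 (R = 3 - 3 = 0)
h(o, u) = -16 - 4*u (h(o, u) = (4 + u)*(-4) = -16 - 4*u)
T = -16 (T = -16 - 4*0 = -16 + 0 = -16)
(V*T)*(33 - 1*18) - 294327 = (76*(-16))*(33 - 1*18) - 294327 = -1216*(33 - 18) - 294327 = -1216*15 - 294327 = -18240 - 294327 = -312567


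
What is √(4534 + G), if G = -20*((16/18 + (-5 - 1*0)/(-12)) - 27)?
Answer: √45431/3 ≈ 71.048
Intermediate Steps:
G = 4625/9 (G = -20*((16*(1/18) + (-5 + 0)*(-1/12)) - 27) = -20*((8/9 - 5*(-1/12)) - 27) = -20*((8/9 + 5/12) - 27) = -20*(47/36 - 27) = -20*(-925/36) = 4625/9 ≈ 513.89)
√(4534 + G) = √(4534 + 4625/9) = √(45431/9) = √45431/3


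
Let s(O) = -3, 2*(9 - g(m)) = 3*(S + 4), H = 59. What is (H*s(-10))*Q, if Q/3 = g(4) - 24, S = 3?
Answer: 27081/2 ≈ 13541.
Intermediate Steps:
g(m) = -3/2 (g(m) = 9 - 3*(3 + 4)/2 = 9 - 3*7/2 = 9 - ½*21 = 9 - 21/2 = -3/2)
Q = -153/2 (Q = 3*(-3/2 - 24) = 3*(-51/2) = -153/2 ≈ -76.500)
(H*s(-10))*Q = (59*(-3))*(-153/2) = -177*(-153/2) = 27081/2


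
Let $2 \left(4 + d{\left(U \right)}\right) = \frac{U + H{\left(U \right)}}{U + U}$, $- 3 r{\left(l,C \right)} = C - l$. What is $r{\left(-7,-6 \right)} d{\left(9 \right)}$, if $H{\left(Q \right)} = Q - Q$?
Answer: $\frac{5}{4} \approx 1.25$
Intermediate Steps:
$r{\left(l,C \right)} = - \frac{C}{3} + \frac{l}{3}$ ($r{\left(l,C \right)} = - \frac{C - l}{3} = - \frac{C}{3} + \frac{l}{3}$)
$H{\left(Q \right)} = 0$
$d{\left(U \right)} = - \frac{15}{4}$ ($d{\left(U \right)} = -4 + \frac{\left(U + 0\right) \frac{1}{U + U}}{2} = -4 + \frac{U \frac{1}{2 U}}{2} = -4 + \frac{1}{2} \cdot \frac{1}{2} = -4 + \frac{1}{4} = - \frac{15}{4}$)
$r{\left(-7,-6 \right)} d{\left(9 \right)} = \left(\left(- \frac{1}{3}\right) \left(-6\right) + \frac{1}{3} \left(-7\right)\right) \left(- \frac{15}{4}\right) = \left(2 - \frac{7}{3}\right) \left(- \frac{15}{4}\right) = \left(- \frac{1}{3}\right) \left(- \frac{15}{4}\right) = \frac{5}{4}$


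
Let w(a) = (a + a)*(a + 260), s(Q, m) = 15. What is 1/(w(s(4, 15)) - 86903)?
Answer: -1/78653 ≈ -1.2714e-5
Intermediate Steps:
w(a) = 2*a*(260 + a) (w(a) = (2*a)*(260 + a) = 2*a*(260 + a))
1/(w(s(4, 15)) - 86903) = 1/(2*15*(260 + 15) - 86903) = 1/(2*15*275 - 86903) = 1/(8250 - 86903) = 1/(-78653) = -1/78653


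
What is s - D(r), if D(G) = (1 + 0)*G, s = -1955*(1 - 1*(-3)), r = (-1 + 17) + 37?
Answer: -7873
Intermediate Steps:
r = 53 (r = 16 + 37 = 53)
s = -7820 (s = -1955*(1 + 3) = -1955*4 = -7820)
D(G) = G (D(G) = 1*G = G)
s - D(r) = -7820 - 1*53 = -7820 - 53 = -7873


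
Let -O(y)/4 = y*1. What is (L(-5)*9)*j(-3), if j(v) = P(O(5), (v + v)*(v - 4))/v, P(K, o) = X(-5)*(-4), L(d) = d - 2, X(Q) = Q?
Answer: 420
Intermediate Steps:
O(y) = -4*y
L(d) = -2 + d
P(K, o) = 20 (P(K, o) = -5*(-4) = 20)
j(v) = 20/v
(L(-5)*9)*j(-3) = ((-2 - 5)*9)*(20/(-3)) = (-7*9)*(20*(-⅓)) = -63*(-20/3) = 420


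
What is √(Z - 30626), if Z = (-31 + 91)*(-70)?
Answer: I*√34826 ≈ 186.62*I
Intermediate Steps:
Z = -4200 (Z = 60*(-70) = -4200)
√(Z - 30626) = √(-4200 - 30626) = √(-34826) = I*√34826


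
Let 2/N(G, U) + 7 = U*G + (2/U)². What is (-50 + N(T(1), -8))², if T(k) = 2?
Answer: 337897924/134689 ≈ 2508.7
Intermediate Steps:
N(G, U) = 2/(-7 + 4/U² + G*U) (N(G, U) = 2/(-7 + (U*G + (2/U)²)) = 2/(-7 + (G*U + 4/U²)) = 2/(-7 + (4/U² + G*U)) = 2/(-7 + 4/U² + G*U))
(-50 + N(T(1), -8))² = (-50 + 2*(-8)²/(4 - 7*(-8)² + 2*(-8)³))² = (-50 + 2*64/(4 - 7*64 + 2*(-512)))² = (-50 + 2*64/(4 - 448 - 1024))² = (-50 + 2*64/(-1468))² = (-50 + 2*64*(-1/1468))² = (-50 - 32/367)² = (-18382/367)² = 337897924/134689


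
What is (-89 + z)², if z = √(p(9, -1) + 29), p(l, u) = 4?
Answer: (89 - √33)² ≈ 6931.5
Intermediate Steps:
z = √33 (z = √(4 + 29) = √33 ≈ 5.7446)
(-89 + z)² = (-89 + √33)²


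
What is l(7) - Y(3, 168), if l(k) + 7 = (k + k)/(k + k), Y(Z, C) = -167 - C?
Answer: 329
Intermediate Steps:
l(k) = -6 (l(k) = -7 + (k + k)/(k + k) = -7 + (2*k)/((2*k)) = -7 + (2*k)*(1/(2*k)) = -7 + 1 = -6)
l(7) - Y(3, 168) = -6 - (-167 - 1*168) = -6 - (-167 - 168) = -6 - 1*(-335) = -6 + 335 = 329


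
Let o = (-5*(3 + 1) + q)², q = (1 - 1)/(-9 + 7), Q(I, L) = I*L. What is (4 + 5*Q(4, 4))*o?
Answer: 33600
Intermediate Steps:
q = 0 (q = 0/(-2) = 0*(-½) = 0)
o = 400 (o = (-5*(3 + 1) + 0)² = (-5*4 + 0)² = (-20 + 0)² = (-20)² = 400)
(4 + 5*Q(4, 4))*o = (4 + 5*(4*4))*400 = (4 + 5*16)*400 = (4 + 80)*400 = 84*400 = 33600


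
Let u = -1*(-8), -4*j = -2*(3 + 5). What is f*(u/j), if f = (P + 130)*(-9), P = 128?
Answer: -4644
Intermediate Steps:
j = 4 (j = -(-1)*(3 + 5)/2 = -(-1)*8/2 = -¼*(-16) = 4)
f = -2322 (f = (128 + 130)*(-9) = 258*(-9) = -2322)
u = 8
f*(u/j) = -18576/4 = -2322*2 = -4644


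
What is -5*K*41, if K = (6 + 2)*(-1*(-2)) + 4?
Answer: -4100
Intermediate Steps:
K = 20 (K = 8*2 + 4 = 16 + 4 = 20)
-5*K*41 = -5*20*41 = -100*41 = -4100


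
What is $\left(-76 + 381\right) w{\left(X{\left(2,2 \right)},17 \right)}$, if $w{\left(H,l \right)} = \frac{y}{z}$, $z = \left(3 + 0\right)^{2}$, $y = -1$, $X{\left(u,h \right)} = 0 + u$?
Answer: $- \frac{305}{9} \approx -33.889$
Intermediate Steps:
$X{\left(u,h \right)} = u$
$z = 9$ ($z = 3^{2} = 9$)
$w{\left(H,l \right)} = - \frac{1}{9}$
$\left(-76 + 381\right) w{\left(X{\left(2,2 \right)},17 \right)} = \left(-76 + 381\right) \left(- \frac{1}{9}\right) = 305 \left(- \frac{1}{9}\right) = - \frac{305}{9}$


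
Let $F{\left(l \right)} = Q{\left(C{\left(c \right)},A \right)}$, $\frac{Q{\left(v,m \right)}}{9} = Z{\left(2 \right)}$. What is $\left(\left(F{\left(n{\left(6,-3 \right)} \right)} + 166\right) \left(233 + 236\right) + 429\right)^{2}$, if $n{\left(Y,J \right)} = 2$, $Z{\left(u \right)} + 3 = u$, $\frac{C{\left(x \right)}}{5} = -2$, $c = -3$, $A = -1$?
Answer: $5485179844$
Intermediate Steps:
$C{\left(x \right)} = -10$ ($C{\left(x \right)} = 5 \left(-2\right) = -10$)
$Z{\left(u \right)} = -3 + u$
$Q{\left(v,m \right)} = -9$ ($Q{\left(v,m \right)} = 9 \left(-3 + 2\right) = 9 \left(-1\right) = -9$)
$F{\left(l \right)} = -9$
$\left(\left(F{\left(n{\left(6,-3 \right)} \right)} + 166\right) \left(233 + 236\right) + 429\right)^{2} = \left(\left(-9 + 166\right) \left(233 + 236\right) + 429\right)^{2} = \left(157 \cdot 469 + 429\right)^{2} = \left(73633 + 429\right)^{2} = 74062^{2} = 5485179844$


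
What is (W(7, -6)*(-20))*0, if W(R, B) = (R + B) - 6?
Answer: 0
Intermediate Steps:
W(R, B) = -6 + B + R (W(R, B) = (B + R) - 6 = -6 + B + R)
(W(7, -6)*(-20))*0 = ((-6 - 6 + 7)*(-20))*0 = -5*(-20)*0 = 100*0 = 0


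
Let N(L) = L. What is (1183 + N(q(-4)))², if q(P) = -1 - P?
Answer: 1406596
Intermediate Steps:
(1183 + N(q(-4)))² = (1183 + (-1 - 1*(-4)))² = (1183 + (-1 + 4))² = (1183 + 3)² = 1186² = 1406596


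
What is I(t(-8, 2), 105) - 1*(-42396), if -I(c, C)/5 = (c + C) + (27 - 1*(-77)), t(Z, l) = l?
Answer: 41341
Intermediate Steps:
I(c, C) = -520 - 5*C - 5*c (I(c, C) = -5*((c + C) + (27 - 1*(-77))) = -5*((C + c) + (27 + 77)) = -5*((C + c) + 104) = -5*(104 + C + c) = -520 - 5*C - 5*c)
I(t(-8, 2), 105) - 1*(-42396) = (-520 - 5*105 - 5*2) - 1*(-42396) = (-520 - 525 - 10) + 42396 = -1055 + 42396 = 41341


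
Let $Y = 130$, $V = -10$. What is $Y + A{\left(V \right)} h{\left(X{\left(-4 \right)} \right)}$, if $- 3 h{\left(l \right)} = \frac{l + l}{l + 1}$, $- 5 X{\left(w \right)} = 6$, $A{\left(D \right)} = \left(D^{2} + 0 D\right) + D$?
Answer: $-230$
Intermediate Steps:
$A{\left(D \right)} = D + D^{2}$ ($A{\left(D \right)} = \left(D^{2} + 0\right) + D = D^{2} + D = D + D^{2}$)
$X{\left(w \right)} = - \frac{6}{5}$ ($X{\left(w \right)} = \left(- \frac{1}{5}\right) 6 = - \frac{6}{5}$)
$h{\left(l \right)} = - \frac{2 l}{3 \left(1 + l\right)}$ ($h{\left(l \right)} = - \frac{\left(l + l\right) \frac{1}{l + 1}}{3} = - \frac{2 l \frac{1}{1 + l}}{3} = - \frac{2 l}{3 \left(1 + l\right)}$)
$Y + A{\left(V \right)} h{\left(X{\left(-4 \right)} \right)} = 130 + - 10 \left(1 - 10\right) \left(\left(-2\right) \left(- \frac{6}{5}\right) \frac{1}{3 + 3 \left(- \frac{6}{5}\right)}\right) = 130 + \left(-10\right) \left(-9\right) \left(\left(-2\right) \left(- \frac{6}{5}\right) \frac{1}{3 - \frac{18}{5}}\right) = 130 + 90 \left(\left(-2\right) \left(- \frac{6}{5}\right) \frac{1}{- \frac{3}{5}}\right) = 130 + 90 \left(\left(-2\right) \left(- \frac{6}{5}\right) \left(- \frac{5}{3}\right)\right) = 130 + 90 \left(-4\right) = 130 - 360 = -230$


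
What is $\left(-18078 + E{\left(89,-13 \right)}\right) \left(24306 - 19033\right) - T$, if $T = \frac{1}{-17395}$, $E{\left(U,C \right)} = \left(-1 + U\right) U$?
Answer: $- \frac{939802413409}{17395} \approx -5.4027 \cdot 10^{7}$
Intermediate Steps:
$E{\left(U,C \right)} = U \left(-1 + U\right)$
$T = - \frac{1}{17395} \approx -5.7488 \cdot 10^{-5}$
$\left(-18078 + E{\left(89,-13 \right)}\right) \left(24306 - 19033\right) - T = \left(-18078 + 89 \left(-1 + 89\right)\right) \left(24306 - 19033\right) - - \frac{1}{17395} = \left(-18078 + 89 \cdot 88\right) 5273 + \frac{1}{17395} = \left(-18078 + 7832\right) 5273 + \frac{1}{17395} = \left(-10246\right) 5273 + \frac{1}{17395} = -54027158 + \frac{1}{17395} = - \frac{939802413409}{17395}$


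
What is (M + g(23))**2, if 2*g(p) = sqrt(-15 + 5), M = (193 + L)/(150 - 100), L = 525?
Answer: 254637/1250 + 359*I*sqrt(10)/25 ≈ 203.71 + 45.41*I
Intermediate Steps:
M = 359/25 (M = (193 + 525)/(150 - 100) = 718/50 = 718*(1/50) = 359/25 ≈ 14.360)
g(p) = I*sqrt(10)/2 (g(p) = sqrt(-15 + 5)/2 = sqrt(-10)/2 = (I*sqrt(10))/2 = I*sqrt(10)/2)
(M + g(23))**2 = (359/25 + I*sqrt(10)/2)**2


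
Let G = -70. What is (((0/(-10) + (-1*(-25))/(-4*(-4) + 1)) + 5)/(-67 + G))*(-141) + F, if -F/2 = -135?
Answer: 644340/2329 ≈ 276.66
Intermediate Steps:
F = 270 (F = -2*(-135) = 270)
(((0/(-10) + (-1*(-25))/(-4*(-4) + 1)) + 5)/(-67 + G))*(-141) + F = (((0/(-10) + (-1*(-25))/(-4*(-4) + 1)) + 5)/(-67 - 70))*(-141) + 270 = (((0*(-⅒) + 25/(16 + 1)) + 5)/(-137))*(-141) + 270 = (((0 + 25/17) + 5)*(-1/137))*(-141) + 270 = ((25/17 + 5)*(-1/137))*(-141) + 270 = ((110/17)*(-1/137))*(-141) + 270 = -110/2329*(-141) + 270 = 15510/2329 + 270 = 644340/2329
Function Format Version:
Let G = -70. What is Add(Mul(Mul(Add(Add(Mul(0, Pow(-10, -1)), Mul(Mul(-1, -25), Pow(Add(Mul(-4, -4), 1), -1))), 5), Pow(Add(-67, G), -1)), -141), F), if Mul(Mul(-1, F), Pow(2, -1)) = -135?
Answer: Rational(644340, 2329) ≈ 276.66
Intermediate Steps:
F = 270 (F = Mul(-2, -135) = 270)
Add(Mul(Mul(Add(Add(Mul(0, Pow(-10, -1)), Mul(Mul(-1, -25), Pow(Add(Mul(-4, -4), 1), -1))), 5), Pow(Add(-67, G), -1)), -141), F) = Add(Mul(Mul(Add(Add(Mul(0, Pow(-10, -1)), Mul(Mul(-1, -25), Pow(Add(Mul(-4, -4), 1), -1))), 5), Pow(Add(-67, -70), -1)), -141), 270) = Add(Mul(Mul(Add(Add(Mul(0, Rational(-1, 10)), Mul(25, Pow(Add(16, 1), -1))), 5), Pow(-137, -1)), -141), 270) = Add(Mul(Mul(Add(Add(0, Mul(25, Pow(17, -1))), 5), Rational(-1, 137)), -141), 270) = Add(Mul(Mul(Add(Add(0, Mul(25, Rational(1, 17))), 5), Rational(-1, 137)), -141), 270) = Add(Mul(Mul(Add(Add(0, Rational(25, 17)), 5), Rational(-1, 137)), -141), 270) = Add(Mul(Mul(Add(Rational(25, 17), 5), Rational(-1, 137)), -141), 270) = Add(Mul(Mul(Rational(110, 17), Rational(-1, 137)), -141), 270) = Add(Mul(Rational(-110, 2329), -141), 270) = Add(Rational(15510, 2329), 270) = Rational(644340, 2329)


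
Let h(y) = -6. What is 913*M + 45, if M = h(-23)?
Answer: -5433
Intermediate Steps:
M = -6
913*M + 45 = 913*(-6) + 45 = -5478 + 45 = -5433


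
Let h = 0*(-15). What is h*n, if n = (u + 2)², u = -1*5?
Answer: 0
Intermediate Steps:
u = -5
n = 9 (n = (-5 + 2)² = (-3)² = 9)
h = 0
h*n = 0*9 = 0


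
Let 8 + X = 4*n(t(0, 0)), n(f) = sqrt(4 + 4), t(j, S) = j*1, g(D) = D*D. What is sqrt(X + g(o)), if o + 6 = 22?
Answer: 2*sqrt(62 + 2*sqrt(2)) ≈ 16.103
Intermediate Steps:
o = 16 (o = -6 + 22 = 16)
g(D) = D**2
t(j, S) = j
n(f) = 2*sqrt(2) (n(f) = sqrt(8) = 2*sqrt(2))
X = -8 + 8*sqrt(2) (X = -8 + 4*(2*sqrt(2)) = -8 + 8*sqrt(2) ≈ 3.3137)
sqrt(X + g(o)) = sqrt((-8 + 8*sqrt(2)) + 16**2) = sqrt((-8 + 8*sqrt(2)) + 256) = sqrt(248 + 8*sqrt(2))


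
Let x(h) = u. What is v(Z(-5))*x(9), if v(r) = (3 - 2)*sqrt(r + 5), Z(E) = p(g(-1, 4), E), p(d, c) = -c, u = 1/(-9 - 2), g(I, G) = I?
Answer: -sqrt(10)/11 ≈ -0.28748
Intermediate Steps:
u = -1/11 (u = 1/(-11) = -1/11 ≈ -0.090909)
x(h) = -1/11
Z(E) = -E
v(r) = sqrt(5 + r) (v(r) = 1*sqrt(5 + r) = sqrt(5 + r))
v(Z(-5))*x(9) = sqrt(5 - 1*(-5))*(-1/11) = sqrt(5 + 5)*(-1/11) = sqrt(10)*(-1/11) = -sqrt(10)/11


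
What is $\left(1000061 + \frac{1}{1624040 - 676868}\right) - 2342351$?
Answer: $- \frac{1271379503879}{947172} \approx -1.3423 \cdot 10^{6}$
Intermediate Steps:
$\left(1000061 + \frac{1}{1624040 - 676868}\right) - 2342351 = \left(1000061 + \frac{1}{947172}\right) - 2342351 = \frac{947229777493}{947172} - 2342351 = - \frac{1271379503879}{947172}$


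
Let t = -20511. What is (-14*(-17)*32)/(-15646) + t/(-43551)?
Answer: -598295/37855497 ≈ -0.015805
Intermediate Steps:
(-14*(-17)*32)/(-15646) + t/(-43551) = (-14*(-17)*32)/(-15646) - 20511/(-43551) = (238*32)*(-1/15646) - 20511*(-1/43551) = 7616*(-1/15646) + 2279/4839 = -3808/7823 + 2279/4839 = -598295/37855497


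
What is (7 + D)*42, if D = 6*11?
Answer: 3066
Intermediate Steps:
D = 66
(7 + D)*42 = (7 + 66)*42 = 73*42 = 3066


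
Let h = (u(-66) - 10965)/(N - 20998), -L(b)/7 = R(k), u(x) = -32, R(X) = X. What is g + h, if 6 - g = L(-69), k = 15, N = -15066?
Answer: 573443/5152 ≈ 111.30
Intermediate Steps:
L(b) = -105 (L(b) = -7*15 = -105)
h = 1571/5152 (h = (-32 - 10965)/(-15066 - 20998) = -10997/(-36064) = -10997*(-1/36064) = 1571/5152 ≈ 0.30493)
g = 111 (g = 6 - 1*(-105) = 6 + 105 = 111)
g + h = 111 + 1571/5152 = 573443/5152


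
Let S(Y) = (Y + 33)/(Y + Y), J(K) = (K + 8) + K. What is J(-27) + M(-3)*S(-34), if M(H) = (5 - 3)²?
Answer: -781/17 ≈ -45.941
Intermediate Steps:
J(K) = 8 + 2*K (J(K) = (8 + K) + K = 8 + 2*K)
S(Y) = (33 + Y)/(2*Y) (S(Y) = (33 + Y)/((2*Y)) = (33 + Y)*(1/(2*Y)) = (33 + Y)/(2*Y))
M(H) = 4 (M(H) = 2² = 4)
J(-27) + M(-3)*S(-34) = (8 + 2*(-27)) + 4*((½)*(33 - 34)/(-34)) = (8 - 54) + 4*((½)*(-1/34)*(-1)) = -46 + 4*(1/68) = -46 + 1/17 = -781/17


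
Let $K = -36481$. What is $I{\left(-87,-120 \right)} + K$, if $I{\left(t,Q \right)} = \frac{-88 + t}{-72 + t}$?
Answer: $- \frac{5800304}{159} \approx -36480.0$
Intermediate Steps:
$I{\left(t,Q \right)} = \frac{-88 + t}{-72 + t}$
$I{\left(-87,-120 \right)} + K = \frac{-88 - 87}{-72 - 87} - 36481 = \frac{1}{-159} \left(-175\right) - 36481 = \left(- \frac{1}{159}\right) \left(-175\right) - 36481 = \frac{175}{159} - 36481 = - \frac{5800304}{159}$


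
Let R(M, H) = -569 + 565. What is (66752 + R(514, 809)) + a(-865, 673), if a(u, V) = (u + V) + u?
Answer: 65691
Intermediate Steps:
a(u, V) = V + 2*u (a(u, V) = (V + u) + u = V + 2*u)
R(M, H) = -4
(66752 + R(514, 809)) + a(-865, 673) = (66752 - 4) + (673 + 2*(-865)) = 66748 + (673 - 1730) = 66748 - 1057 = 65691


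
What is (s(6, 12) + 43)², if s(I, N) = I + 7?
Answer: 3136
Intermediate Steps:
s(I, N) = 7 + I
(s(6, 12) + 43)² = ((7 + 6) + 43)² = (13 + 43)² = 56² = 3136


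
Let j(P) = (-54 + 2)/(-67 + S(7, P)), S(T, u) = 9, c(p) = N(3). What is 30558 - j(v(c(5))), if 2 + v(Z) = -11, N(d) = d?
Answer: 886156/29 ≈ 30557.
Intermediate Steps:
c(p) = 3
v(Z) = -13 (v(Z) = -2 - 11 = -13)
j(P) = 26/29 (j(P) = (-54 + 2)/(-67 + 9) = -52/(-58) = -52*(-1/58) = 26/29)
30558 - j(v(c(5))) = 30558 - 1*26/29 = 30558 - 26/29 = 886156/29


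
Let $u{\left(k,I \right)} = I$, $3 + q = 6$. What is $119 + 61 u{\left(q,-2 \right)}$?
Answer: $-3$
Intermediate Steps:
$q = 3$ ($q = -3 + 6 = 3$)
$119 + 61 u{\left(q,-2 \right)} = 119 + 61 \left(-2\right) = 119 - 122 = -3$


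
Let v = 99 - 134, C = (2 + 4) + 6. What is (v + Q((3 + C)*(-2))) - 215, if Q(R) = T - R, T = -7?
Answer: -227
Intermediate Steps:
C = 12 (C = 6 + 6 = 12)
Q(R) = -7 - R
v = -35
(v + Q((3 + C)*(-2))) - 215 = (-35 + (-7 - (3 + 12)*(-2))) - 215 = (-35 + (-7 - 15*(-2))) - 215 = (-35 + (-7 - 1*(-30))) - 215 = (-35 + (-7 + 30)) - 215 = (-35 + 23) - 215 = -12 - 215 = -227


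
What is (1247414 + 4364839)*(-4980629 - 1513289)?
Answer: -36445510777254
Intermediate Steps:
(1247414 + 4364839)*(-4980629 - 1513289) = 5612253*(-6493918) = -36445510777254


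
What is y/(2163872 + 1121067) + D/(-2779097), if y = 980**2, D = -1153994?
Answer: 922834950738/1304166302869 ≈ 0.70761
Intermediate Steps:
y = 960400
y/(2163872 + 1121067) + D/(-2779097) = 960400/(2163872 + 1121067) - 1153994/(-2779097) = 960400/3284939 - 1153994*(-1/2779097) = 960400*(1/3284939) + 1153994/2779097 = 137200/469277 + 1153994/2779097 = 922834950738/1304166302869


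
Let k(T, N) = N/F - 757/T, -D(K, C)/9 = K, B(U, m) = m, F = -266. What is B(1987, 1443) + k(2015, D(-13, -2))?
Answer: 772996453/535990 ≈ 1442.2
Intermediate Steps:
D(K, C) = -9*K
k(T, N) = -757/T - N/266 (k(T, N) = N/(-266) - 757/T = N*(-1/266) - 757/T = -N/266 - 757/T = -757/T - N/266)
B(1987, 1443) + k(2015, D(-13, -2)) = 1443 + (-757/2015 - (-9)*(-13)/266) = 1443 + (-757*1/2015 - 1/266*117) = 1443 + (-757/2015 - 117/266) = 1443 - 437117/535990 = 772996453/535990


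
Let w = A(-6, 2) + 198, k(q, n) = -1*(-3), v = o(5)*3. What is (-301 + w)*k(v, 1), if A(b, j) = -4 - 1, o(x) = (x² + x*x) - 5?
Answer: -324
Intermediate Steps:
o(x) = -5 + 2*x² (o(x) = (x² + x²) - 5 = 2*x² - 5 = -5 + 2*x²)
v = 135 (v = (-5 + 2*5²)*3 = (-5 + 2*25)*3 = (-5 + 50)*3 = 45*3 = 135)
A(b, j) = -5
k(q, n) = 3
w = 193 (w = -5 + 198 = 193)
(-301 + w)*k(v, 1) = (-301 + 193)*3 = -108*3 = -324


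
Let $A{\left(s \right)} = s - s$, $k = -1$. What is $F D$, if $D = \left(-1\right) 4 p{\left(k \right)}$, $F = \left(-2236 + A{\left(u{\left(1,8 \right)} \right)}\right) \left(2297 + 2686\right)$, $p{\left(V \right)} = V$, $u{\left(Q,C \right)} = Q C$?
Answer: $-44567952$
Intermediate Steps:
$u{\left(Q,C \right)} = C Q$
$A{\left(s \right)} = 0$
$F = -11141988$ ($F = \left(-2236 + 0\right) \left(2297 + 2686\right) = \left(-2236\right) 4983 = -11141988$)
$D = 4$ ($D = \left(-1\right) 4 \left(-1\right) = \left(-4\right) \left(-1\right) = 4$)
$F D = \left(-11141988\right) 4 = -44567952$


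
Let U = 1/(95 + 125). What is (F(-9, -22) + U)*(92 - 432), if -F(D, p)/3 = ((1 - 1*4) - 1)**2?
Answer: 179503/11 ≈ 16318.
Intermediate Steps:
U = 1/220 ≈ 0.0045455
F(D, p) = -48 (F(D, p) = -3*((1 - 1*4) - 1)**2 = -3*((1 - 4) - 1)**2 = -3*(-3 - 1)**2 = -3*(-4)**2 = -3*16 = -48)
(F(-9, -22) + U)*(92 - 432) = (-48 + 1/220)*(92 - 432) = -10559/220*(-340) = 179503/11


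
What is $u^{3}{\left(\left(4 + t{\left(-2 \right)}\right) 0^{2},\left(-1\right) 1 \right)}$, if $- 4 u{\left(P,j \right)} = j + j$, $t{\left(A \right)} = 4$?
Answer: $\frac{1}{8} \approx 0.125$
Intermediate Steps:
$u{\left(P,j \right)} = - \frac{j}{2}$ ($u{\left(P,j \right)} = - \frac{j + j}{4} = - \frac{2 j}{4} = - \frac{j}{2}$)
$u^{3}{\left(\left(4 + t{\left(-2 \right)}\right) 0^{2},\left(-1\right) 1 \right)} = \left(- \frac{\left(-1\right) 1}{2}\right)^{3} = \left(\left(- \frac{1}{2}\right) \left(-1\right)\right)^{3} = \left(\frac{1}{2}\right)^{3} = \frac{1}{8}$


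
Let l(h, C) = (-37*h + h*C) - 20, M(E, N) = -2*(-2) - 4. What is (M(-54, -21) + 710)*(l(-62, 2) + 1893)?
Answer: 2870530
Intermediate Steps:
M(E, N) = 0 (M(E, N) = 4 - 4 = 0)
l(h, C) = -20 - 37*h + C*h (l(h, C) = (-37*h + C*h) - 20 = -20 - 37*h + C*h)
(M(-54, -21) + 710)*(l(-62, 2) + 1893) = (0 + 710)*((-20 - 37*(-62) + 2*(-62)) + 1893) = 710*((-20 + 2294 - 124) + 1893) = 710*(2150 + 1893) = 710*4043 = 2870530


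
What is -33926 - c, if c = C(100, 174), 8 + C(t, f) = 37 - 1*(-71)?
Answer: -34026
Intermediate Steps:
C(t, f) = 100 (C(t, f) = -8 + (37 - 1*(-71)) = -8 + (37 + 71) = -8 + 108 = 100)
c = 100
-33926 - c = -33926 - 1*100 = -33926 - 100 = -34026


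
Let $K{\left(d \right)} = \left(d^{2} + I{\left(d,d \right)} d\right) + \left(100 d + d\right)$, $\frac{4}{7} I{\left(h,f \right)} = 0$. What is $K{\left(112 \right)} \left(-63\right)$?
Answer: $-1502928$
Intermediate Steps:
$I{\left(h,f \right)} = 0$ ($I{\left(h,f \right)} = \frac{7}{4} \cdot 0 = 0$)
$K{\left(d \right)} = d^{2} + 101 d$ ($K{\left(d \right)} = \left(d^{2} + 0 d\right) + \left(100 d + d\right) = \left(d^{2} + 0\right) + 101 d = d^{2} + 101 d$)
$K{\left(112 \right)} \left(-63\right) = 112 \left(101 + 112\right) \left(-63\right) = 112 \cdot 213 \left(-63\right) = 23856 \left(-63\right) = -1502928$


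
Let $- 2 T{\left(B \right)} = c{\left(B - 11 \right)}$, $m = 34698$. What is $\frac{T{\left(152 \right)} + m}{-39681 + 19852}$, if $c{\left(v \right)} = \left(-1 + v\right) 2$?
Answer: $- \frac{34558}{19829} \approx -1.7428$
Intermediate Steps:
$c{\left(v \right)} = -2 + 2 v$
$T{\left(B \right)} = 12 - B$ ($T{\left(B \right)} = - \frac{-2 + 2 \left(B - 11\right)}{2} = - \frac{-2 + 2 \left(-11 + B\right)}{2} = - \frac{-2 + \left(-22 + 2 B\right)}{2} = - \frac{-24 + 2 B}{2} = 12 - B$)
$\frac{T{\left(152 \right)} + m}{-39681 + 19852} = \frac{\left(12 - 152\right) + 34698}{-39681 + 19852} = \frac{\left(12 - 152\right) + 34698}{-19829} = \left(-140 + 34698\right) \left(- \frac{1}{19829}\right) = 34558 \left(- \frac{1}{19829}\right) = - \frac{34558}{19829}$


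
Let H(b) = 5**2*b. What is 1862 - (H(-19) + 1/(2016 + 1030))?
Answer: 7118501/3046 ≈ 2337.0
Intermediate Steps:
H(b) = 25*b
1862 - (H(-19) + 1/(2016 + 1030)) = 1862 - (25*(-19) + 1/(2016 + 1030)) = 1862 - (-475 + 1/3046) = 1862 - 1*(-1446849/3046) = 1862 + 1446849/3046 = 7118501/3046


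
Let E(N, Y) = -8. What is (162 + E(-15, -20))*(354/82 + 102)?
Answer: 671286/41 ≈ 16373.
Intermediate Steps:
(162 + E(-15, -20))*(354/82 + 102) = (162 - 8)*(354/82 + 102) = 154*(354*(1/82) + 102) = 154*(177/41 + 102) = 154*(4359/41) = 671286/41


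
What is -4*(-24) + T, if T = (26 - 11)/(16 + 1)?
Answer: 1647/17 ≈ 96.882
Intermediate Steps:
T = 15/17 ≈ 0.88235
-4*(-24) + T = -4*(-24) + 15/17 = 96 + 15/17 = 1647/17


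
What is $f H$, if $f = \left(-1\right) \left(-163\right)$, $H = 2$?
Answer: $326$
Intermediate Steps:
$f = 163$
$f H = 163 \cdot 2 = 326$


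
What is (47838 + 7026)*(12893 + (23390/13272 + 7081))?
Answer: 606060474948/553 ≈ 1.0960e+9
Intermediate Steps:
(47838 + 7026)*(12893 + (23390/13272 + 7081)) = 54864*(12893 + (23390*(1/13272) + 7081)) = 54864*(12893 + (11695/6636 + 7081)) = 54864*(12893 + 47001211/6636) = 54864*(132559159/6636) = 606060474948/553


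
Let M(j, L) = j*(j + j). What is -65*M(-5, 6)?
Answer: -3250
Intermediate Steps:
M(j, L) = 2*j**2 (M(j, L) = j*(2*j) = 2*j**2)
-65*M(-5, 6) = -130*(-5)**2 = -130*25 = -65*50 = -3250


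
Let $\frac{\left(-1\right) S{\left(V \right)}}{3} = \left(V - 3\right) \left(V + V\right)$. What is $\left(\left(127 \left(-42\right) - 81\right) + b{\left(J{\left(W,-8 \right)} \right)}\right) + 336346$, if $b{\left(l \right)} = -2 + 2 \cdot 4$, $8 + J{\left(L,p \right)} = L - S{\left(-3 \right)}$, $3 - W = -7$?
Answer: $330937$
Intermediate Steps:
$W = 10$ ($W = 3 - -7 = 3 + 7 = 10$)
$S{\left(V \right)} = - 6 V \left(-3 + V\right)$ ($S{\left(V \right)} = - 3 \left(V - 3\right) \left(V + V\right) = - 3 \left(-3 + V\right) 2 V = - 3 \cdot 2 V \left(-3 + V\right) = - 6 V \left(-3 + V\right)$)
$J{\left(L,p \right)} = 100 + L$ ($J{\left(L,p \right)} = -8 + \left(L - 6 \left(-3\right) \left(3 - -3\right)\right) = -8 + \left(L - 6 \left(-3\right) \left(3 + 3\right)\right) = -8 + \left(L - 6 \left(-3\right) 6\right) = -8 + \left(L - -108\right) = -8 + \left(L + 108\right) = -8 + \left(108 + L\right) = 100 + L$)
$b{\left(l \right)} = 6$ ($b{\left(l \right)} = -2 + 8 = 6$)
$\left(\left(127 \left(-42\right) - 81\right) + b{\left(J{\left(W,-8 \right)} \right)}\right) + 336346 = \left(\left(127 \left(-42\right) - 81\right) + 6\right) + 336346 = \left(\left(-5334 - 81\right) + 6\right) + 336346 = \left(-5415 + 6\right) + 336346 = -5409 + 336346 = 330937$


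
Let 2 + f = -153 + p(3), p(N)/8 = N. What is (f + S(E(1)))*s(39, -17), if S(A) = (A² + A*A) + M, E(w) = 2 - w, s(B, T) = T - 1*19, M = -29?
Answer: 5688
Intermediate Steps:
s(B, T) = -19 + T (s(B, T) = T - 19 = -19 + T)
p(N) = 8*N
S(A) = -29 + 2*A² (S(A) = (A² + A*A) - 29 = (A² + A²) - 29 = 2*A² - 29 = -29 + 2*A²)
f = -131 (f = -2 + (-153 + 8*3) = -2 + (-153 + 24) = -2 - 129 = -131)
(f + S(E(1)))*s(39, -17) = (-131 + (-29 + 2*(2 - 1*1)²))*(-19 - 17) = (-131 + (-29 + 2*(2 - 1)²))*(-36) = (-131 + (-29 + 2*1²))*(-36) = (-131 + (-29 + 2*1))*(-36) = (-131 + (-29 + 2))*(-36) = (-131 - 27)*(-36) = -158*(-36) = 5688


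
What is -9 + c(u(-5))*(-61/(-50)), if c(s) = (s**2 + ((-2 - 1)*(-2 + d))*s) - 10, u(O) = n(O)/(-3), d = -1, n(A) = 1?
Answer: -5563/225 ≈ -24.724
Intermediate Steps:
u(O) = -1/3 (u(O) = 1/(-3) = 1*(-1/3) = -1/3)
c(s) = -10 + s**2 + 9*s (c(s) = (s**2 + ((-2 - 1)*(-2 - 1))*s) - 10 = (s**2 + (-3*(-3))*s) - 10 = (s**2 + 9*s) - 10 = -10 + s**2 + 9*s)
-9 + c(u(-5))*(-61/(-50)) = -9 + (-10 + (-1/3)**2 + 9*(-1/3))*(-61/(-50)) = -9 + (-10 + 1/9 - 3)*(-61*(-1/50)) = -9 - 116/9*61/50 = -9 - 3538/225 = -5563/225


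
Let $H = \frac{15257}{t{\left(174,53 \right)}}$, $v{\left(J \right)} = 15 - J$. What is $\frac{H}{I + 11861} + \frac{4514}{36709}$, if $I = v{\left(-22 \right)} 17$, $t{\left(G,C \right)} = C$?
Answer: $\frac{3548201793}{24300256730} \approx 0.14601$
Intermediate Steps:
$H = \frac{15257}{53} \approx 287.87$
$I = 629$ ($I = \left(15 - -22\right) 17 = \left(15 + 22\right) 17 = 37 \cdot 17 = 629$)
$\frac{H}{I + 11861} + \frac{4514}{36709} = \frac{15257}{53 \left(629 + 11861\right)} + \frac{4514}{36709} = \frac{15257}{53 \cdot 12490} + 4514 \cdot \frac{1}{36709} = \frac{15257}{53} \cdot \frac{1}{12490} + \frac{4514}{36709} = \frac{15257}{661970} + \frac{4514}{36709} = \frac{3548201793}{24300256730}$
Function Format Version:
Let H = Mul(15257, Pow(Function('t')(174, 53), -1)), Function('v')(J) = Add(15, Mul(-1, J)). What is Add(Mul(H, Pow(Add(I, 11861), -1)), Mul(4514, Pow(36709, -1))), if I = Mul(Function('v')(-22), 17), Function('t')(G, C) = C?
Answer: Rational(3548201793, 24300256730) ≈ 0.14601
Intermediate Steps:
H = Rational(15257, 53) (H = Mul(15257, Pow(53, -1)) = Mul(15257, Rational(1, 53)) = Rational(15257, 53) ≈ 287.87)
I = 629 (I = Mul(Add(15, Mul(-1, -22)), 17) = Mul(Add(15, 22), 17) = Mul(37, 17) = 629)
Add(Mul(H, Pow(Add(I, 11861), -1)), Mul(4514, Pow(36709, -1))) = Add(Mul(Rational(15257, 53), Pow(Add(629, 11861), -1)), Mul(4514, Pow(36709, -1))) = Add(Mul(Rational(15257, 53), Pow(12490, -1)), Mul(4514, Rational(1, 36709))) = Add(Mul(Rational(15257, 53), Rational(1, 12490)), Rational(4514, 36709)) = Add(Rational(15257, 661970), Rational(4514, 36709)) = Rational(3548201793, 24300256730)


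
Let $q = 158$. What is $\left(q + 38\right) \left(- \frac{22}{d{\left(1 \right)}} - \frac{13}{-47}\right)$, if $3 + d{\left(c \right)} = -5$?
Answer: $\frac{27881}{47} \approx 593.21$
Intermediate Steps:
$d{\left(c \right)} = -8$ ($d{\left(c \right)} = -3 - 5 = -8$)
$\left(q + 38\right) \left(- \frac{22}{d{\left(1 \right)}} - \frac{13}{-47}\right) = \left(158 + 38\right) \left(- \frac{22}{-8} - \frac{13}{-47}\right) = 196 \left(\left(-22\right) \left(- \frac{1}{8}\right) - - \frac{13}{47}\right) = 196 \left(\frac{11}{4} + \frac{13}{47}\right) = 196 \cdot \frac{569}{188} = \frac{27881}{47}$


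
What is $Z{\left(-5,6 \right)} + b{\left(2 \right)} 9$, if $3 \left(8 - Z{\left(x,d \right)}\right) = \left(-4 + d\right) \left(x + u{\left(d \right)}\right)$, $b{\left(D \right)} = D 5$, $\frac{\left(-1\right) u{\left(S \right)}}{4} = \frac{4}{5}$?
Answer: $\frac{1552}{15} \approx 103.47$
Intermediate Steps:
$u{\left(S \right)} = - \frac{16}{5}$ ($u{\left(S \right)} = - 4 \cdot \frac{4}{5} = - 4 \cdot 4 \cdot \frac{1}{5} = \left(-4\right) \frac{4}{5} = - \frac{16}{5}$)
$b{\left(D \right)} = 5 D$
$Z{\left(x,d \right)} = 8 - \frac{\left(-4 + d\right) \left(- \frac{16}{5} + x\right)}{3}$ ($Z{\left(x,d \right)} = 8 - \frac{\left(-4 + d\right) \left(x - \frac{16}{5}\right)}{3} = 8 - \frac{\left(-4 + d\right) \left(- \frac{16}{5} + x\right)}{3}$)
$Z{\left(-5,6 \right)} + b{\left(2 \right)} 9 = \left(\frac{56}{15} + \frac{4}{3} \left(-5\right) + \frac{16}{15} \cdot 6 - 2 \left(-5\right)\right) + 5 \cdot 2 \cdot 9 = \left(\frac{56}{15} - \frac{20}{3} + \frac{32}{5} + 10\right) + 10 \cdot 9 = \frac{202}{15} + 90 = \frac{1552}{15}$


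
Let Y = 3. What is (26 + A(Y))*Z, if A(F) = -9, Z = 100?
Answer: 1700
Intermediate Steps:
(26 + A(Y))*Z = (26 - 9)*100 = 17*100 = 1700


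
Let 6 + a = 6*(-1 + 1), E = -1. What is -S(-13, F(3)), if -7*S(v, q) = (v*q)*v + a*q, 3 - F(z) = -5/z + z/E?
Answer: 3749/21 ≈ 178.52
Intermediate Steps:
a = -6 (a = -6 + 6*(-1 + 1) = -6 + 6*0 = -6 + 0 = -6)
F(z) = 3 + z + 5/z (F(z) = 3 - (-5/z + z/(-1)) = 3 - (-5/z + z*(-1)) = 3 - (-5/z - z) = 3 - (-z - 5/z) = 3 + (z + 5/z) = 3 + z + 5/z)
S(v, q) = 6*q/7 - q*v**2/7 (S(v, q) = -((v*q)*v - 6*q)/7 = -((q*v)*v - 6*q)/7 = -(q*v**2 - 6*q)/7 = -(-6*q + q*v**2)/7 = 6*q/7 - q*v**2/7)
-S(-13, F(3)) = -(3 + 3 + 5/3)*(6 - 1*(-13)**2)/7 = -(3 + 3 + 5*(1/3))*(6 - 1*169)/7 = -(3 + 3 + 5/3)*(6 - 169)/7 = -23*(-163)/(7*3) = -1*(-3749/21) = 3749/21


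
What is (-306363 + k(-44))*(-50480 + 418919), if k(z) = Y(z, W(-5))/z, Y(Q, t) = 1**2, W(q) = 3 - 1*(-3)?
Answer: -4966547772147/44 ≈ -1.1288e+11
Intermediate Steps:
W(q) = 6 (W(q) = 3 + 3 = 6)
Y(Q, t) = 1
k(z) = 1/z
(-306363 + k(-44))*(-50480 + 418919) = (-306363 + 1/(-44))*(-50480 + 418919) = (-306363 - 1/44)*368439 = -13479973/44*368439 = -4966547772147/44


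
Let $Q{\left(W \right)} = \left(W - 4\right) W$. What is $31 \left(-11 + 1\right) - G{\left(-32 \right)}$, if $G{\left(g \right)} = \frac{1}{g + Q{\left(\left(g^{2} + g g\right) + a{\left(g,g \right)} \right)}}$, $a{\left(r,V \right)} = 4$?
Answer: $- \frac{1302763841}{4202464} \approx -310.0$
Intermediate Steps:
$Q{\left(W \right)} = W \left(-4 + W\right)$ ($Q{\left(W \right)} = \left(-4 + W\right) W = W \left(-4 + W\right)$)
$G{\left(g \right)} = \frac{1}{g + 2 g^{2} \left(4 + 2 g^{2}\right)}$ ($G{\left(g \right)} = \frac{1}{g + \left(\left(g^{2} + g g\right) + 4\right) \left(-4 + \left(\left(g^{2} + g g\right) + 4\right)\right)} = \frac{1}{g + \left(\left(g^{2} + g^{2}\right) + 4\right) \left(-4 + \left(\left(g^{2} + g^{2}\right) + 4\right)\right)} = \frac{1}{g + \left(2 g^{2} + 4\right) \left(-4 + \left(2 g^{2} + 4\right)\right)} = \frac{1}{g + \left(4 + 2 g^{2}\right) \left(-4 + \left(4 + 2 g^{2}\right)\right)} = \frac{1}{g + \left(4 + 2 g^{2}\right) 2 g^{2}} = \frac{1}{g + 2 g^{2} \left(4 + 2 g^{2}\right)}$)
$31 \left(-11 + 1\right) - G{\left(-32 \right)} = 31 \left(-11 + 1\right) - \frac{1}{\left(-32\right) \left(1 + 4 \left(-32\right) \left(2 + \left(-32\right)^{2}\right)\right)} = 31 \left(-10\right) - - \frac{1}{32 \left(1 + 4 \left(-32\right) \left(2 + 1024\right)\right)} = -310 - - \frac{1}{32 \left(1 + 4 \left(-32\right) 1026\right)} = -310 - - \frac{1}{32 \left(1 - 131328\right)} = -310 - - \frac{1}{32 \left(-131327\right)} = -310 - \left(- \frac{1}{32}\right) \left(- \frac{1}{131327}\right) = -310 - \frac{1}{4202464} = - \frac{1302763841}{4202464}$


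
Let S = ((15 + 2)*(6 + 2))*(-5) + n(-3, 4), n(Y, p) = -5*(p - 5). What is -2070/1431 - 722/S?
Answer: -13484/35775 ≈ -0.37691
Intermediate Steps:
n(Y, p) = 25 - 5*p (n(Y, p) = -5*(-5 + p) = 25 - 5*p)
S = -675 (S = ((15 + 2)*(6 + 2))*(-5) + (25 - 5*4) = (17*8)*(-5) + (25 - 20) = 136*(-5) + 5 = -680 + 5 = -675)
-2070/1431 - 722/S = -2070/1431 - 722/(-675) = -2070*1/1431 - 722*(-1/675) = -230/159 + 722/675 = -13484/35775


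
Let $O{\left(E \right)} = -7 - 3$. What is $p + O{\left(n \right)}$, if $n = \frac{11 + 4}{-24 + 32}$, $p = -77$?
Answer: $-87$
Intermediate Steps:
$n = \frac{15}{8} \approx 1.875$
$O{\left(E \right)} = -10$
$p + O{\left(n \right)} = -77 - 10 = -87$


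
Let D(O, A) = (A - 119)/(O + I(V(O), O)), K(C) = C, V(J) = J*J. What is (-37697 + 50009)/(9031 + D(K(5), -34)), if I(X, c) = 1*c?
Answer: 123120/90157 ≈ 1.3656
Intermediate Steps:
V(J) = J**2
I(X, c) = c
D(O, A) = (-119 + A)/(2*O) (D(O, A) = (A - 119)/(O + O) = (-119 + A)/((2*O)) = (-119 + A)*(1/(2*O)) = (-119 + A)/(2*O))
(-37697 + 50009)/(9031 + D(K(5), -34)) = (-37697 + 50009)/(9031 + (1/2)*(-119 - 34)/5) = 12312/(9031 + (1/2)*(1/5)*(-153)) = 12312/(9031 - 153/10) = 12312/(90157/10) = 12312*(10/90157) = 123120/90157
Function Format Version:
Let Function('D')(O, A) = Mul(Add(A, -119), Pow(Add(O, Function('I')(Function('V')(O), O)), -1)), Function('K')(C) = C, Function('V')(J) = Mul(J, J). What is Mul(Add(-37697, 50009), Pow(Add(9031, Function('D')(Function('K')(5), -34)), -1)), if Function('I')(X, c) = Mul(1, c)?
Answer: Rational(123120, 90157) ≈ 1.3656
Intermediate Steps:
Function('V')(J) = Pow(J, 2)
Function('I')(X, c) = c
Function('D')(O, A) = Mul(Rational(1, 2), Pow(O, -1), Add(-119, A)) (Function('D')(O, A) = Mul(Add(A, -119), Pow(Add(O, O), -1)) = Mul(Add(-119, A), Pow(Mul(2, O), -1)) = Mul(Add(-119, A), Mul(Rational(1, 2), Pow(O, -1))) = Mul(Rational(1, 2), Pow(O, -1), Add(-119, A)))
Mul(Add(-37697, 50009), Pow(Add(9031, Function('D')(Function('K')(5), -34)), -1)) = Mul(Add(-37697, 50009), Pow(Add(9031, Mul(Rational(1, 2), Pow(5, -1), Add(-119, -34))), -1)) = Mul(12312, Pow(Add(9031, Mul(Rational(1, 2), Rational(1, 5), -153)), -1)) = Mul(12312, Pow(Add(9031, Rational(-153, 10)), -1)) = Mul(12312, Pow(Rational(90157, 10), -1)) = Mul(12312, Rational(10, 90157)) = Rational(123120, 90157)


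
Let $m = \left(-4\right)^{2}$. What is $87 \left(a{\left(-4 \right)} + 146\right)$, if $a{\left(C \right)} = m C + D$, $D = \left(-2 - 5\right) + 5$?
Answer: $6960$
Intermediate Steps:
$m = 16$
$D = -2$ ($D = \left(-2 - 5\right) + 5 = -7 + 5 = -2$)
$a{\left(C \right)} = -2 + 16 C$ ($a{\left(C \right)} = 16 C - 2 = -2 + 16 C$)
$87 \left(a{\left(-4 \right)} + 146\right) = 87 \left(\left(-2 + 16 \left(-4\right)\right) + 146\right) = 87 \left(\left(-2 - 64\right) + 146\right) = 87 \left(-66 + 146\right) = 87 \cdot 80 = 6960$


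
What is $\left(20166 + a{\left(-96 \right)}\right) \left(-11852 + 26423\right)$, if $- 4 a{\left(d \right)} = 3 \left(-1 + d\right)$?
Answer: $\frac{1179595305}{4} \approx 2.949 \cdot 10^{8}$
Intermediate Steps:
$a{\left(d \right)} = \frac{3}{4} - \frac{3 d}{4}$ ($a{\left(d \right)} = - \frac{3 \left(-1 + d\right)}{4} = - \frac{-3 + 3 d}{4} = \frac{3}{4} - \frac{3 d}{4}$)
$\left(20166 + a{\left(-96 \right)}\right) \left(-11852 + 26423\right) = \left(20166 + \left(\frac{3}{4} - -72\right)\right) \left(-11852 + 26423\right) = \left(20166 + \left(\frac{3}{4} + 72\right)\right) 14571 = \left(20166 + \frac{291}{4}\right) 14571 = \frac{80955}{4} \cdot 14571 = \frac{1179595305}{4}$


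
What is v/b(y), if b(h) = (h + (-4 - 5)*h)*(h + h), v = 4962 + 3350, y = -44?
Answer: -1039/3872 ≈ -0.26834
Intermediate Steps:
v = 8312
b(h) = -16*h² (b(h) = (h - 9*h)*(2*h) = (-8*h)*(2*h) = -16*h²)
v/b(y) = 8312/((-16*(-44)²)) = 8312/((-16*1936)) = 8312/(-30976) = 8312*(-1/30976) = -1039/3872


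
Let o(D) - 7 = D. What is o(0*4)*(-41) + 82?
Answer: -205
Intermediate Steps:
o(D) = 7 + D
o(0*4)*(-41) + 82 = (7 + 0*4)*(-41) + 82 = (7 + 0)*(-41) + 82 = 7*(-41) + 82 = -287 + 82 = -205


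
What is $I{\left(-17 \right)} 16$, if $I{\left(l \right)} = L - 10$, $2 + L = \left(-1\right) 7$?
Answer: $-304$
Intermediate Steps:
$L = -9$ ($L = -2 - 7 = -9$)
$I{\left(l \right)} = -19$ ($I{\left(l \right)} = -9 - 10 = -19$)
$I{\left(-17 \right)} 16 = \left(-19\right) 16 = -304$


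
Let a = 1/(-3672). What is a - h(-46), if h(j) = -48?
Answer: 176255/3672 ≈ 48.000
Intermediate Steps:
a = -1/3672 ≈ -0.00027233
a - h(-46) = -1/3672 - 1*(-48) = -1/3672 + 48 = 176255/3672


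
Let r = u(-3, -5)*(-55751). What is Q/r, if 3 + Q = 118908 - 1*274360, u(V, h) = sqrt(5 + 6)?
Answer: 155455*sqrt(11)/613261 ≈ 0.84073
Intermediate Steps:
u(V, h) = sqrt(11)
Q = -155455 (Q = -3 + (118908 - 1*274360) = -3 + (118908 - 274360) = -3 - 155452 = -155455)
r = -55751*sqrt(11) (r = sqrt(11)*(-55751) = -55751*sqrt(11) ≈ -1.8491e+5)
Q/r = -155455*(-sqrt(11)/613261) = -(-155455)*sqrt(11)/613261 = 155455*sqrt(11)/613261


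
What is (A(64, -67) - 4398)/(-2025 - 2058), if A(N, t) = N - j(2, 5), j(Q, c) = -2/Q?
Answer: 4333/4083 ≈ 1.0612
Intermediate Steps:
A(N, t) = 1 + N (A(N, t) = N - (-2)/2 = N - 1*(-1) = N + 1 = 1 + N)
(A(64, -67) - 4398)/(-2025 - 2058) = ((1 + 64) - 4398)/(-2025 - 2058) = (65 - 4398)/(-4083) = -4333*(-1/4083) = 4333/4083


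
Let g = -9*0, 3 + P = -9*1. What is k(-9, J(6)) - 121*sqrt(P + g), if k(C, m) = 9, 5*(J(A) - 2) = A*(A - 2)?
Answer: 9 - 242*I*sqrt(3) ≈ 9.0 - 419.16*I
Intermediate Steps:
J(A) = 2 + A*(-2 + A)/5 (J(A) = 2 + (A*(A - 2))/5 = 2 + (A*(-2 + A))/5 = 2 + A*(-2 + A)/5)
P = -12 (P = -3 - 9*1 = -3 - 9 = -12)
g = 0
k(-9, J(6)) - 121*sqrt(P + g) = 9 - 121*sqrt(-12 + 0) = 9 - 242*I*sqrt(3)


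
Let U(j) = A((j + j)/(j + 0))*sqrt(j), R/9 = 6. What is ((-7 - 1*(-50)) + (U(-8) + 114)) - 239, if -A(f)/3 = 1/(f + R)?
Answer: -82 - 3*I*sqrt(2)/28 ≈ -82.0 - 0.15152*I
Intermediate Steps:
R = 54 (R = 9*6 = 54)
A(f) = -3/(54 + f) (A(f) = -3/(f + 54) = -3/(54 + f))
U(j) = -3*sqrt(j)/56 (U(j) = (-3/(54 + (j + j)/(j + 0)))*sqrt(j) = (-3/(54 + (2*j)/j))*sqrt(j) = (-3/(54 + 2))*sqrt(j) = (-3/56)*sqrt(j) = (-3*1/56)*sqrt(j) = -3*sqrt(j)/56)
((-7 - 1*(-50)) + (U(-8) + 114)) - 239 = ((-7 - 1*(-50)) + (-3*I*sqrt(2)/28 + 114)) - 239 = ((-7 + 50) + (-3*I*sqrt(2)/28 + 114)) - 239 = (43 + (-3*I*sqrt(2)/28 + 114)) - 239 = (43 + (114 - 3*I*sqrt(2)/28)) - 239 = (157 - 3*I*sqrt(2)/28) - 239 = -82 - 3*I*sqrt(2)/28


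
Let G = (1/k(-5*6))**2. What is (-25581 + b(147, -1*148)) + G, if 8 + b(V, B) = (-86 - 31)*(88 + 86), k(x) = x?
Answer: -41352299/900 ≈ -45947.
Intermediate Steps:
b(V, B) = -20366 (b(V, B) = -8 + (-86 - 31)*(88 + 86) = -8 - 117*174 = -8 - 20358 = -20366)
G = 1/900 (G = (1/(-5*6))**2 = (1/(-30))**2 = (-1/30)**2 = 1/900 ≈ 0.0011111)
(-25581 + b(147, -1*148)) + G = (-25581 - 20366) + 1/900 = -45947 + 1/900 = -41352299/900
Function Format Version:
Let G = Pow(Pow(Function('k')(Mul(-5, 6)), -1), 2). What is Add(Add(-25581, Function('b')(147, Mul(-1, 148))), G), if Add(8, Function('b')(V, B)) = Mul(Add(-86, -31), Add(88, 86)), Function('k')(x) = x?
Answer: Rational(-41352299, 900) ≈ -45947.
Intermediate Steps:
Function('b')(V, B) = -20366 (Function('b')(V, B) = Add(-8, Mul(Add(-86, -31), Add(88, 86))) = Add(-8, Mul(-117, 174)) = Add(-8, -20358) = -20366)
G = Rational(1, 900) (G = Pow(Pow(Mul(-5, 6), -1), 2) = Pow(Pow(-30, -1), 2) = Pow(Rational(-1, 30), 2) = Rational(1, 900) ≈ 0.0011111)
Add(Add(-25581, Function('b')(147, Mul(-1, 148))), G) = Add(Add(-25581, -20366), Rational(1, 900)) = Add(-45947, Rational(1, 900)) = Rational(-41352299, 900)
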